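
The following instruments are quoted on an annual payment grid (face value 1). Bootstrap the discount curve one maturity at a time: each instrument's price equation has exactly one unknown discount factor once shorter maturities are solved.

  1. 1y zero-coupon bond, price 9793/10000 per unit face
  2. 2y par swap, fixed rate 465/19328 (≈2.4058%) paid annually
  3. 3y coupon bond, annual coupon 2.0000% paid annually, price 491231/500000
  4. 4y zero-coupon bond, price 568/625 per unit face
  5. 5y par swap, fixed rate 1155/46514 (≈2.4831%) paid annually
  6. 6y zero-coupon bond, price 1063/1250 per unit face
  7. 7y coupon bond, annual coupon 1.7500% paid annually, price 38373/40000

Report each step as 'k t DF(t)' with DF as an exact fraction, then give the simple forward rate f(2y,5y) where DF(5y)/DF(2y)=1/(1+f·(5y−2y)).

step 1 [1y] zero: DF = P = 9793/10000 ≈ 0.979300
step 2 [2y] swap r/1=465/19328: DF=(1 − 465/19328·(0.979300))/(1+465/19328) = 1907/2000 ≈ 0.953500
step 3 [3y] bond c/1=1/50: DF=(491231/500000 − 1/50·(0.979300+0.953500))/(1+1/50) = 9253/10000 ≈ 0.925300
step 4 [4y] zero: DF = P = 568/625 ≈ 0.908800
step 5 [5y] swap r/1=1155/46514: DF=(1 − 1155/46514·(0.979300+0.953500+0.925300+0.908800))/(1+1155/46514) = 1769/2000 ≈ 0.884500
step 6 [6y] zero: DF = P = 1063/1250 ≈ 0.850400
step 7 [7y] bond c/1=7/400: DF=(38373/40000 − 7/400·(0.979300+0.953500+0.925300+0.908800+0.884500+0.850400))/(1+7/400) = 4241/5000 ≈ 0.848200

1 1 9793/10000
2 2 1907/2000
3 3 9253/10000
4 4 568/625
5 5 1769/2000
6 6 1063/1250
7 7 4241/5000
f(2y,5y) = ((1907/2000)/(1769/2000) − 1)/(3) = 46/1769 ≈ 2.6003%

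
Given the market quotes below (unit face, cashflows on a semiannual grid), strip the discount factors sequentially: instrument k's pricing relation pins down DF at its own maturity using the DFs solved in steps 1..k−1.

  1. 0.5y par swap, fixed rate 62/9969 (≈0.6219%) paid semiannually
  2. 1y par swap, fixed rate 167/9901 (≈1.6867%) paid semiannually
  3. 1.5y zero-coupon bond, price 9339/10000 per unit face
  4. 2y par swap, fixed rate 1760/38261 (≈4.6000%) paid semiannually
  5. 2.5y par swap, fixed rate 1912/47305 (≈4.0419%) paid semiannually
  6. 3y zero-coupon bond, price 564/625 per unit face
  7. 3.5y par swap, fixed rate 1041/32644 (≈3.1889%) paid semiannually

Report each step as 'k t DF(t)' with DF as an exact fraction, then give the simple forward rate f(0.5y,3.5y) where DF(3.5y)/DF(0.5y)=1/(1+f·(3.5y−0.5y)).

1 1/2 9969/10000
2 1 9833/10000
3 3/2 9339/10000
4 2 114/125
5 5/2 2261/2500
6 3 564/625
7 7/2 8959/10000
f(0.5y,3.5y) = ((9969/10000)/(8959/10000) − 1)/(3) = 1010/26877 ≈ 3.7579%

step 1 [0.5y] swap r/2=31/9969: DF=(1 − 31/9969·(0))/(1+31/9969) = 9969/10000 ≈ 0.996900
step 2 [1y] swap r/2=167/19802: DF=(1 − 167/19802·(0.996900))/(1+167/19802) = 9833/10000 ≈ 0.983300
step 3 [1.5y] zero: DF = P = 9339/10000 ≈ 0.933900
step 4 [2y] swap r/2=880/38261: DF=(1 − 880/38261·(0.996900+0.983300+0.933900))/(1+880/38261) = 114/125 ≈ 0.912000
step 5 [2.5y] swap r/2=956/47305: DF=(1 − 956/47305·(0.996900+0.983300+0.933900+0.912000))/(1+956/47305) = 2261/2500 ≈ 0.904400
step 6 [3y] zero: DF = P = 564/625 ≈ 0.902400
step 7 [3.5y] swap r/2=1041/65288: DF=(1 − 1041/65288·(0.996900+0.983300+0.933900+0.912000+0.904400+0.902400))/(1+1041/65288) = 8959/10000 ≈ 0.895900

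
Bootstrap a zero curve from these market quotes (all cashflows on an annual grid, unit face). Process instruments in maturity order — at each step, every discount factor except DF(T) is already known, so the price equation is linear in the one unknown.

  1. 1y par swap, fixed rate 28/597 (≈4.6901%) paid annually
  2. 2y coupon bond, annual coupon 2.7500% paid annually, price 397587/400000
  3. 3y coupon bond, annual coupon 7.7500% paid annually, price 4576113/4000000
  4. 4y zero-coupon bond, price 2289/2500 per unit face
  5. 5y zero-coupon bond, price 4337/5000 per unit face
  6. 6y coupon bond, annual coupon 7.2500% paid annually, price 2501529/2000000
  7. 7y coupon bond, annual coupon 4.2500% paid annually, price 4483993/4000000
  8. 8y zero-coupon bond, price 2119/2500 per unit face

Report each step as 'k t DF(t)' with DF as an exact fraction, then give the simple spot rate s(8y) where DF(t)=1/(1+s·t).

step 1 [1y] swap r/1=28/597: DF=(1 − 28/597·(0))/(1+28/597) = 597/625 ≈ 0.955200
step 2 [2y] bond c/1=11/400: DF=(397587/400000 − 11/400·(0.955200))/(1+11/400) = 4709/5000 ≈ 0.941800
step 3 [3y] bond c/1=31/400: DF=(4576113/4000000 − 31/400·(0.955200+0.941800))/(1+31/400) = 9253/10000 ≈ 0.925300
step 4 [4y] zero: DF = P = 2289/2500 ≈ 0.915600
step 5 [5y] zero: DF = P = 4337/5000 ≈ 0.867400
step 6 [6y] bond c/1=29/400: DF=(2501529/2000000 − 29/400·(0.955200+0.941800+0.925300+0.915600+0.867400))/(1+29/400) = 8549/10000 ≈ 0.854900
step 7 [7y] bond c/1=17/400: DF=(4483993/4000000 − 17/400·(0.955200+0.941800+0.925300+0.915600+0.867400+0.854900))/(1+17/400) = 8527/10000 ≈ 0.852700
step 8 [8y] zero: DF = P = 2119/2500 ≈ 0.847600

1 1 597/625
2 2 4709/5000
3 3 9253/10000
4 4 2289/2500
5 5 4337/5000
6 6 8549/10000
7 7 8527/10000
8 8 2119/2500
s(8y) = (1/(2119/2500) − 1)/(8) = 381/16952 ≈ 2.2475%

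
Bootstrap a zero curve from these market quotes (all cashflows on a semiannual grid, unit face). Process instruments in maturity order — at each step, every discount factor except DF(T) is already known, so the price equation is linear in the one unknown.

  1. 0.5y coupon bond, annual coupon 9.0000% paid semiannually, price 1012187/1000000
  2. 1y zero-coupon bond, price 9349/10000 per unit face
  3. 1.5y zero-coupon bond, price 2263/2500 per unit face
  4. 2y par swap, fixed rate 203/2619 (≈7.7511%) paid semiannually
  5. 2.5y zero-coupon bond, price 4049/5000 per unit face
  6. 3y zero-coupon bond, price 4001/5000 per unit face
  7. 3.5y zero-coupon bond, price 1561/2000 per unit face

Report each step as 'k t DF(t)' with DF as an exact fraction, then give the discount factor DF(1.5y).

1 1/2 4843/5000
2 1 9349/10000
3 3/2 2263/2500
4 2 8579/10000
5 5/2 4049/5000
6 3 4001/5000
7 7/2 1561/2000
DF(1.5y) = 2263/2500 ≈ 0.905200

step 1 [0.5y] bond c/2=9/200: DF=(1012187/1000000 − 9/200·(0))/(1+9/200) = 4843/5000 ≈ 0.968600
step 2 [1y] zero: DF = P = 9349/10000 ≈ 0.934900
step 3 [1.5y] zero: DF = P = 2263/2500 ≈ 0.905200
step 4 [2y] swap r/2=203/5238: DF=(1 − 203/5238·(0.968600+0.934900+0.905200))/(1+203/5238) = 8579/10000 ≈ 0.857900
step 5 [2.5y] zero: DF = P = 4049/5000 ≈ 0.809800
step 6 [3y] zero: DF = P = 4001/5000 ≈ 0.800200
step 7 [3.5y] zero: DF = P = 1561/2000 ≈ 0.780500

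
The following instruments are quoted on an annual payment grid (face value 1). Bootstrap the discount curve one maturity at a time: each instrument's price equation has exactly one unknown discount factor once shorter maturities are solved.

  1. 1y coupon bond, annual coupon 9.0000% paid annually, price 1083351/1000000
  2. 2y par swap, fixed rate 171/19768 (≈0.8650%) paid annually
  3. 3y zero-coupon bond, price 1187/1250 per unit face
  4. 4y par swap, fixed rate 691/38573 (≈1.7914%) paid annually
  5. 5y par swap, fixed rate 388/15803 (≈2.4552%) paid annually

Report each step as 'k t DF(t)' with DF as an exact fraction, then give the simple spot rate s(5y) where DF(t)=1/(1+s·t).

step 1 [1y] bond c/1=9/100: DF=(1083351/1000000 − 9/100·(0))/(1+9/100) = 9939/10000 ≈ 0.993900
step 2 [2y] swap r/1=171/19768: DF=(1 − 171/19768·(0.993900))/(1+171/19768) = 9829/10000 ≈ 0.982900
step 3 [3y] zero: DF = P = 1187/1250 ≈ 0.949600
step 4 [4y] swap r/1=691/38573: DF=(1 − 691/38573·(0.993900+0.982900+0.949600))/(1+691/38573) = 9309/10000 ≈ 0.930900
step 5 [5y] swap r/1=388/15803: DF=(1 − 388/15803·(0.993900+0.982900+0.949600+0.930900))/(1+388/15803) = 2209/2500 ≈ 0.883600

1 1 9939/10000
2 2 9829/10000
3 3 1187/1250
4 4 9309/10000
5 5 2209/2500
s(5y) = (1/(2209/2500) − 1)/(5) = 291/11045 ≈ 2.6347%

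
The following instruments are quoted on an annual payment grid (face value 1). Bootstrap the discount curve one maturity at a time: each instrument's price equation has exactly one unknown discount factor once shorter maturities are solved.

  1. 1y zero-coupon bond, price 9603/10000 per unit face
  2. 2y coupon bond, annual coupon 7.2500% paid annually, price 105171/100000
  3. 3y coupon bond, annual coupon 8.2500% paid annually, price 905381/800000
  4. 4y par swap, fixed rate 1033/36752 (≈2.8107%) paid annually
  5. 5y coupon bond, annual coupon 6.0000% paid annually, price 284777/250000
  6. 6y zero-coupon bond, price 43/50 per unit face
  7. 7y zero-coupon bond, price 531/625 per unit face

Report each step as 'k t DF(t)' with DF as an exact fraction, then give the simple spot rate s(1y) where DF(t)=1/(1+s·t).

1 1 9603/10000
2 2 9157/10000
3 3 361/400
4 4 8967/10000
5 5 4333/5000
6 6 43/50
7 7 531/625
s(1y) = (1/(9603/10000) − 1)/(1) = 397/9603 ≈ 4.1341%

step 1 [1y] zero: DF = P = 9603/10000 ≈ 0.960300
step 2 [2y] bond c/1=29/400: DF=(105171/100000 − 29/400·(0.960300))/(1+29/400) = 9157/10000 ≈ 0.915700
step 3 [3y] bond c/1=33/400: DF=(905381/800000 − 33/400·(0.960300+0.915700))/(1+33/400) = 361/400 ≈ 0.902500
step 4 [4y] swap r/1=1033/36752: DF=(1 − 1033/36752·(0.960300+0.915700+0.902500))/(1+1033/36752) = 8967/10000 ≈ 0.896700
step 5 [5y] bond c/1=3/50: DF=(284777/250000 − 3/50·(0.960300+0.915700+0.902500+0.896700))/(1+3/50) = 4333/5000 ≈ 0.866600
step 6 [6y] zero: DF = P = 43/50 ≈ 0.860000
step 7 [7y] zero: DF = P = 531/625 ≈ 0.849600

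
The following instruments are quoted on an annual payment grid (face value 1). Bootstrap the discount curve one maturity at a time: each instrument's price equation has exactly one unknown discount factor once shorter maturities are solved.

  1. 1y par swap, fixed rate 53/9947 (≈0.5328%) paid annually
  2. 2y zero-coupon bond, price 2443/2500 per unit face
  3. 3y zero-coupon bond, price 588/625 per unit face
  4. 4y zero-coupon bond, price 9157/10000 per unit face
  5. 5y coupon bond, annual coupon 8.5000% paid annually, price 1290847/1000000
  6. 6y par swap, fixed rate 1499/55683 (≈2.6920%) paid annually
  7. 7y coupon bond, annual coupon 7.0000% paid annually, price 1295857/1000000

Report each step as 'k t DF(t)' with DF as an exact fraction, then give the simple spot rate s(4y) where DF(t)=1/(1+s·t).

1 1 9947/10000
2 2 2443/2500
3 3 588/625
4 4 9157/10000
5 5 4449/5000
6 6 8501/10000
7 7 2117/2500
s(4y) = (1/(9157/10000) − 1)/(4) = 843/36628 ≈ 2.3015%

step 1 [1y] swap r/1=53/9947: DF=(1 − 53/9947·(0))/(1+53/9947) = 9947/10000 ≈ 0.994700
step 2 [2y] zero: DF = P = 2443/2500 ≈ 0.977200
step 3 [3y] zero: DF = P = 588/625 ≈ 0.940800
step 4 [4y] zero: DF = P = 9157/10000 ≈ 0.915700
step 5 [5y] bond c/1=17/200: DF=(1290847/1000000 − 17/200·(0.994700+0.977200+0.940800+0.915700))/(1+17/200) = 4449/5000 ≈ 0.889800
step 6 [6y] swap r/1=1499/55683: DF=(1 − 1499/55683·(0.994700+0.977200+0.940800+0.915700+0.889800))/(1+1499/55683) = 8501/10000 ≈ 0.850100
step 7 [7y] bond c/1=7/100: DF=(1295857/1000000 − 7/100·(0.994700+0.977200+0.940800+0.915700+0.889800+0.850100))/(1+7/100) = 2117/2500 ≈ 0.846800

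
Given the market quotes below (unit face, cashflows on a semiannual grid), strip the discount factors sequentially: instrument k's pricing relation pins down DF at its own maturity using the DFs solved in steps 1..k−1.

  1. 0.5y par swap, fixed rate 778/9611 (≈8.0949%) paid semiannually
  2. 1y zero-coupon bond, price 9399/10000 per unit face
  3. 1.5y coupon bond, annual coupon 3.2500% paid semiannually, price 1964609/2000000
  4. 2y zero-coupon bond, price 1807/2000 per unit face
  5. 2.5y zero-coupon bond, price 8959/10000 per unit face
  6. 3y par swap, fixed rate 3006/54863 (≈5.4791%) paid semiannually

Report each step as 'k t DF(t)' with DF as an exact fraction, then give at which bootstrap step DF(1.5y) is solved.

1 1/2 9611/10000
2 1 9399/10000
3 3/2 4681/5000
4 2 1807/2000
5 5/2 8959/10000
6 3 8497/10000
DF(1.5y) is solved at step 3

step 1 [0.5y] swap r/2=389/9611: DF=(1 − 389/9611·(0))/(1+389/9611) = 9611/10000 ≈ 0.961100
step 2 [1y] zero: DF = P = 9399/10000 ≈ 0.939900
step 3 [1.5y] bond c/2=13/800: DF=(1964609/2000000 − 13/800·(0.961100+0.939900))/(1+13/800) = 4681/5000 ≈ 0.936200
step 4 [2y] zero: DF = P = 1807/2000 ≈ 0.903500
step 5 [2.5y] zero: DF = P = 8959/10000 ≈ 0.895900
step 6 [3y] swap r/2=1503/54863: DF=(1 − 1503/54863·(0.961100+0.939900+0.936200+0.903500+0.895900))/(1+1503/54863) = 8497/10000 ≈ 0.849700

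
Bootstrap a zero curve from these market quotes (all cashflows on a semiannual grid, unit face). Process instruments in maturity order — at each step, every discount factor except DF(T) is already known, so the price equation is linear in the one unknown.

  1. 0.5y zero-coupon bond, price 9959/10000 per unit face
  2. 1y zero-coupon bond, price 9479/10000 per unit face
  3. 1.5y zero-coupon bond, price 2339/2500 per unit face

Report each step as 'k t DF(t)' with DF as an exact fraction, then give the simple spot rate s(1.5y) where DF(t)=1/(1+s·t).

1 1/2 9959/10000
2 1 9479/10000
3 3/2 2339/2500
s(1.5y) = (1/(2339/2500) − 1)/(3/2) = 322/7017 ≈ 4.5889%

step 1 [0.5y] zero: DF = P = 9959/10000 ≈ 0.995900
step 2 [1y] zero: DF = P = 9479/10000 ≈ 0.947900
step 3 [1.5y] zero: DF = P = 2339/2500 ≈ 0.935600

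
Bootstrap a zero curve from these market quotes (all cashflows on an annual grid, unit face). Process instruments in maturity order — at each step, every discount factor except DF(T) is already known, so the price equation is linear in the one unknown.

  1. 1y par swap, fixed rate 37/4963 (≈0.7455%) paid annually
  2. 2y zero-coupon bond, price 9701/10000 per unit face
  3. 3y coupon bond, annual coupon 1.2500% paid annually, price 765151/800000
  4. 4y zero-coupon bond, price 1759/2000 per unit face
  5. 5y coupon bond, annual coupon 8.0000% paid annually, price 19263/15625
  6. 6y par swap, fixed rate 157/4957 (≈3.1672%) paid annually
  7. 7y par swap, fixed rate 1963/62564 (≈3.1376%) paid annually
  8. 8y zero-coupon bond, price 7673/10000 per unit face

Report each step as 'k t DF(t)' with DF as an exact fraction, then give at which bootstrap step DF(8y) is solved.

step 1 [1y] swap r/1=37/4963: DF=(1 − 37/4963·(0))/(1+37/4963) = 4963/5000 ≈ 0.992600
step 2 [2y] zero: DF = P = 9701/10000 ≈ 0.970100
step 3 [3y] bond c/1=1/80: DF=(765151/800000 − 1/80·(0.992600+0.970100))/(1+1/80) = 2301/2500 ≈ 0.920400
step 4 [4y] zero: DF = P = 1759/2000 ≈ 0.879500
step 5 [5y] bond c/1=2/25: DF=(19263/15625 − 2/25·(0.992600+0.970100+0.920400+0.879500))/(1+2/25) = 2157/2500 ≈ 0.862800
step 6 [6y] swap r/1=157/4957: DF=(1 − 157/4957·(0.992600+0.970100+0.920400+0.879500+0.862800))/(1+157/4957) = 8273/10000 ≈ 0.827300
step 7 [7y] swap r/1=1963/62564: DF=(1 − 1963/62564·(0.992600+0.970100+0.920400+0.879500+0.862800+0.827300))/(1+1963/62564) = 8037/10000 ≈ 0.803700
step 8 [8y] zero: DF = P = 7673/10000 ≈ 0.767300

1 1 4963/5000
2 2 9701/10000
3 3 2301/2500
4 4 1759/2000
5 5 2157/2500
6 6 8273/10000
7 7 8037/10000
8 8 7673/10000
DF(8y) is solved at step 8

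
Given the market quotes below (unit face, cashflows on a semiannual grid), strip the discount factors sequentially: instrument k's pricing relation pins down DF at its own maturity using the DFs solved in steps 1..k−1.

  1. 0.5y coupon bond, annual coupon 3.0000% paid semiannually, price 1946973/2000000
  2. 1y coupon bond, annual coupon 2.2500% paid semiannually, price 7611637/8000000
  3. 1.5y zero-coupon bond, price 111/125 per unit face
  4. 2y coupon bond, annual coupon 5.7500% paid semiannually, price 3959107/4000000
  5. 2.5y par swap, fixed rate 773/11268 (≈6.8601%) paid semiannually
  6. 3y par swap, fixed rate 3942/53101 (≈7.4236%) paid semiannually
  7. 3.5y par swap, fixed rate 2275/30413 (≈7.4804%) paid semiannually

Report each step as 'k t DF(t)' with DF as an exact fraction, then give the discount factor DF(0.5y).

step 1 [0.5y] bond c/2=3/200: DF=(1946973/2000000 − 3/200·(0))/(1+3/200) = 9591/10000 ≈ 0.959100
step 2 [1y] bond c/2=9/800: DF=(7611637/8000000 − 9/800·(0.959100))/(1+9/800) = 4651/5000 ≈ 0.930200
step 3 [1.5y] zero: DF = P = 111/125 ≈ 0.888000
step 4 [2y] bond c/2=23/800: DF=(3959107/4000000 − 23/800·(0.959100+0.930200+0.888000))/(1+23/800) = 1769/2000 ≈ 0.884500
step 5 [2.5y] swap r/2=773/22536: DF=(1 − 773/22536·(0.959100+0.930200+0.888000+0.884500))/(1+773/22536) = 4227/5000 ≈ 0.845400
step 6 [3y] swap r/2=1971/53101: DF=(1 − 1971/53101·(0.959100+0.930200+0.888000+0.884500+0.845400))/(1+1971/53101) = 8029/10000 ≈ 0.802900
step 7 [3.5y] swap r/2=2275/60826: DF=(1 − 2275/60826·(0.959100+0.930200+0.888000+0.884500+0.845400+0.802900))/(1+2275/60826) = 309/400 ≈ 0.772500

1 1/2 9591/10000
2 1 4651/5000
3 3/2 111/125
4 2 1769/2000
5 5/2 4227/5000
6 3 8029/10000
7 7/2 309/400
DF(0.5y) = 9591/10000 ≈ 0.959100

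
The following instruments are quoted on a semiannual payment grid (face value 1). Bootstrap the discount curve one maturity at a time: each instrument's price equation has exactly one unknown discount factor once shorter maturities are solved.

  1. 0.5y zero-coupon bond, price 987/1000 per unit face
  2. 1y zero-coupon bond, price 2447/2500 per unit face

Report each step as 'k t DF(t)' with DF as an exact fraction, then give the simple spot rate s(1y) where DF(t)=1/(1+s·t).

1 1/2 987/1000
2 1 2447/2500
s(1y) = (1/(2447/2500) − 1)/(1) = 53/2447 ≈ 2.1659%

step 1 [0.5y] zero: DF = P = 987/1000 ≈ 0.987000
step 2 [1y] zero: DF = P = 2447/2500 ≈ 0.978800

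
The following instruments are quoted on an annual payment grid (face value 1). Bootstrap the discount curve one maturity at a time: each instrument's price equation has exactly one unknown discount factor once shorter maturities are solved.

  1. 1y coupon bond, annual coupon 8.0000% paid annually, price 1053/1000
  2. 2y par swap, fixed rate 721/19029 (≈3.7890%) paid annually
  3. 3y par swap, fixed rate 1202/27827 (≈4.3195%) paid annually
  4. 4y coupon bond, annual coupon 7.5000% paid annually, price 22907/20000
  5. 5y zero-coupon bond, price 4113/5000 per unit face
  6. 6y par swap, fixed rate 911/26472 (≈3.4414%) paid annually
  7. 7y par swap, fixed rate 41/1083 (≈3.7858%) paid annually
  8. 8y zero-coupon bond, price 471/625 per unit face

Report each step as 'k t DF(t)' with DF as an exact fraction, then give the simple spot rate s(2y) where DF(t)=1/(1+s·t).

step 1 [1y] bond c/1=2/25: DF=(1053/1000 − 2/25·(0))/(1+2/25) = 39/40 ≈ 0.975000
step 2 [2y] swap r/1=721/19029: DF=(1 − 721/19029·(0.975000))/(1+721/19029) = 9279/10000 ≈ 0.927900
step 3 [3y] swap r/1=1202/27827: DF=(1 − 1202/27827·(0.975000+0.927900))/(1+1202/27827) = 4399/5000 ≈ 0.879800
step 4 [4y] bond c/1=3/40: DF=(22907/20000 − 3/40·(0.975000+0.927900+0.879800))/(1+3/40) = 8713/10000 ≈ 0.871300
step 5 [5y] zero: DF = P = 4113/5000 ≈ 0.822600
step 6 [6y] swap r/1=911/26472: DF=(1 − 911/26472·(0.975000+0.927900+0.879800+0.871300+0.822600))/(1+911/26472) = 4089/5000 ≈ 0.817800
step 7 [7y] swap r/1=41/1083: DF=(1 − 41/1083·(0.975000+0.927900+0.879800+0.871300+0.822600+0.817800))/(1+41/1083) = 963/1250 ≈ 0.770400
step 8 [8y] zero: DF = P = 471/625 ≈ 0.753600

1 1 39/40
2 2 9279/10000
3 3 4399/5000
4 4 8713/10000
5 5 4113/5000
6 6 4089/5000
7 7 963/1250
8 8 471/625
s(2y) = (1/(9279/10000) − 1)/(2) = 721/18558 ≈ 3.8851%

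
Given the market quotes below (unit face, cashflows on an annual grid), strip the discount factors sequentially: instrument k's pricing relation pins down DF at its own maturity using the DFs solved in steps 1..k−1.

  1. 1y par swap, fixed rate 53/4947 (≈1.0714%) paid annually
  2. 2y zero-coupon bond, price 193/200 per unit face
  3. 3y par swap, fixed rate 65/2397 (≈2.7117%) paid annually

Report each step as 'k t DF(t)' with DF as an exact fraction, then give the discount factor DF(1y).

step 1 [1y] swap r/1=53/4947: DF=(1 − 53/4947·(0))/(1+53/4947) = 4947/5000 ≈ 0.989400
step 2 [2y] zero: DF = P = 193/200 ≈ 0.965000
step 3 [3y] swap r/1=65/2397: DF=(1 − 65/2397·(0.989400+0.965000))/(1+65/2397) = 461/500 ≈ 0.922000

1 1 4947/5000
2 2 193/200
3 3 461/500
DF(1y) = 4947/5000 ≈ 0.989400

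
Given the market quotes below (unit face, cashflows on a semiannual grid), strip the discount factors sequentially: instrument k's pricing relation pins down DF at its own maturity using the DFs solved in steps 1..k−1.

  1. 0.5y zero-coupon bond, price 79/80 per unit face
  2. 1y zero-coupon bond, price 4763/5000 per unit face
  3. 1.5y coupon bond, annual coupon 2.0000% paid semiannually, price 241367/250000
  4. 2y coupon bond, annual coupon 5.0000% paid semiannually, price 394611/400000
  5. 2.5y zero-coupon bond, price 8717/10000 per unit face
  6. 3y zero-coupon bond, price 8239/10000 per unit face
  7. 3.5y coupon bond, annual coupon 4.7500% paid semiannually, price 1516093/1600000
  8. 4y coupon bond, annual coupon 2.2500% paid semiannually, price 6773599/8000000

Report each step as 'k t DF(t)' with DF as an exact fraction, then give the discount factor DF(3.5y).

step 1 [0.5y] zero: DF = P = 79/80 ≈ 0.987500
step 2 [1y] zero: DF = P = 4763/5000 ≈ 0.952600
step 3 [1.5y] bond c/2=1/100: DF=(241367/250000 − 1/100·(0.987500+0.952600))/(1+1/100) = 9367/10000 ≈ 0.936700
step 4 [2y] bond c/2=1/40: DF=(394611/400000 − 1/40·(0.987500+0.952600+0.936700))/(1+1/40) = 8923/10000 ≈ 0.892300
step 5 [2.5y] zero: DF = P = 8717/10000 ≈ 0.871700
step 6 [3y] zero: DF = P = 8239/10000 ≈ 0.823900
step 7 [3.5y] bond c/2=19/800: DF=(1516093/1600000 − 19/800·(0.987500+0.952600+0.936700+0.892300+0.871700+0.823900))/(1+19/800) = 1997/2500 ≈ 0.798800
step 8 [4y] bond c/2=9/800: DF=(6773599/8000000 − 9/800·(0.987500+0.952600+0.936700+0.892300+0.871700+0.823900+0.798800))/(1+9/800) = 1919/2500 ≈ 0.767600

1 1/2 79/80
2 1 4763/5000
3 3/2 9367/10000
4 2 8923/10000
5 5/2 8717/10000
6 3 8239/10000
7 7/2 1997/2500
8 4 1919/2500
DF(3.5y) = 1997/2500 ≈ 0.798800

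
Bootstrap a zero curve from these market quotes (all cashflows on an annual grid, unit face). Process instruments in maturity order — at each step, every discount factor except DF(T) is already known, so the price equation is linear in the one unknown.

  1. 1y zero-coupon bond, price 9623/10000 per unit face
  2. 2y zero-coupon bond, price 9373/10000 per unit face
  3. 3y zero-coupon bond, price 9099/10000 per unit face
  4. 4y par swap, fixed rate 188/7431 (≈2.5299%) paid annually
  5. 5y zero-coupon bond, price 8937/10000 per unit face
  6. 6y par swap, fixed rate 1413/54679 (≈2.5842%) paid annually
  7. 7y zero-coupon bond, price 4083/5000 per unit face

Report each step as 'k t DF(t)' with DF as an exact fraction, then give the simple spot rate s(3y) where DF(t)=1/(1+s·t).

step 1 [1y] zero: DF = P = 9623/10000 ≈ 0.962300
step 2 [2y] zero: DF = P = 9373/10000 ≈ 0.937300
step 3 [3y] zero: DF = P = 9099/10000 ≈ 0.909900
step 4 [4y] swap r/1=188/7431: DF=(1 − 188/7431·(0.962300+0.937300+0.909900))/(1+188/7431) = 453/500 ≈ 0.906000
step 5 [5y] zero: DF = P = 8937/10000 ≈ 0.893700
step 6 [6y] swap r/1=1413/54679: DF=(1 − 1413/54679·(0.962300+0.937300+0.909900+0.906000+0.893700))/(1+1413/54679) = 8587/10000 ≈ 0.858700
step 7 [7y] zero: DF = P = 4083/5000 ≈ 0.816600

1 1 9623/10000
2 2 9373/10000
3 3 9099/10000
4 4 453/500
5 5 8937/10000
6 6 8587/10000
7 7 4083/5000
s(3y) = (1/(9099/10000) − 1)/(3) = 901/27297 ≈ 3.3007%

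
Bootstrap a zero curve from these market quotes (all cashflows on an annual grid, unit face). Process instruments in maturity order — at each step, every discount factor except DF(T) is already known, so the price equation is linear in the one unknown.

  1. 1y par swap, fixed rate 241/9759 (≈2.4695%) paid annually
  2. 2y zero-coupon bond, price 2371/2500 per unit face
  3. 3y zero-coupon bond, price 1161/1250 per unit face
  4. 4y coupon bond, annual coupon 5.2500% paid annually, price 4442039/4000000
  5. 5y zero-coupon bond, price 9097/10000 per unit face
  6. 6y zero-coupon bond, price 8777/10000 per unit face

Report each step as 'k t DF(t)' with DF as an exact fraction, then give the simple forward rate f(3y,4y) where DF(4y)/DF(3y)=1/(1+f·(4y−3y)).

step 1 [1y] swap r/1=241/9759: DF=(1 − 241/9759·(0))/(1+241/9759) = 9759/10000 ≈ 0.975900
step 2 [2y] zero: DF = P = 2371/2500 ≈ 0.948400
step 3 [3y] zero: DF = P = 1161/1250 ≈ 0.928800
step 4 [4y] bond c/1=21/400: DF=(4442039/4000000 − 21/400·(0.975900+0.948400+0.928800))/(1+21/400) = 1141/1250 ≈ 0.912800
step 5 [5y] zero: DF = P = 9097/10000 ≈ 0.909700
step 6 [6y] zero: DF = P = 8777/10000 ≈ 0.877700

1 1 9759/10000
2 2 2371/2500
3 3 1161/1250
4 4 1141/1250
5 5 9097/10000
6 6 8777/10000
f(3y,4y) = ((1161/1250)/(1141/1250) − 1)/(1) = 20/1141 ≈ 1.7528%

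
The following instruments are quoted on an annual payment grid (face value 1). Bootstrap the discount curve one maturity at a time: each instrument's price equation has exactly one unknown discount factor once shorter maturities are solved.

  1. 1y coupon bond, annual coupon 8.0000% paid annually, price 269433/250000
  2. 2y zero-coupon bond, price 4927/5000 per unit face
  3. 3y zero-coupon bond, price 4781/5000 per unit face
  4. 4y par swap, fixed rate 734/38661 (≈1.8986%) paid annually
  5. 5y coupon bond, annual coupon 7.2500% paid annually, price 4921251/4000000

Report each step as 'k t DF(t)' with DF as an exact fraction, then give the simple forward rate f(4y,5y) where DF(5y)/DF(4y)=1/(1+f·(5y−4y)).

1 1 9979/10000
2 2 4927/5000
3 3 4781/5000
4 4 4633/5000
5 5 4429/5000
f(4y,5y) = ((4633/5000)/(4429/5000) − 1)/(1) = 204/4429 ≈ 4.6060%

step 1 [1y] bond c/1=2/25: DF=(269433/250000 − 2/25·(0))/(1+2/25) = 9979/10000 ≈ 0.997900
step 2 [2y] zero: DF = P = 4927/5000 ≈ 0.985400
step 3 [3y] zero: DF = P = 4781/5000 ≈ 0.956200
step 4 [4y] swap r/1=734/38661: DF=(1 − 734/38661·(0.997900+0.985400+0.956200))/(1+734/38661) = 4633/5000 ≈ 0.926600
step 5 [5y] bond c/1=29/400: DF=(4921251/4000000 − 29/400·(0.997900+0.985400+0.956200+0.926600))/(1+29/400) = 4429/5000 ≈ 0.885800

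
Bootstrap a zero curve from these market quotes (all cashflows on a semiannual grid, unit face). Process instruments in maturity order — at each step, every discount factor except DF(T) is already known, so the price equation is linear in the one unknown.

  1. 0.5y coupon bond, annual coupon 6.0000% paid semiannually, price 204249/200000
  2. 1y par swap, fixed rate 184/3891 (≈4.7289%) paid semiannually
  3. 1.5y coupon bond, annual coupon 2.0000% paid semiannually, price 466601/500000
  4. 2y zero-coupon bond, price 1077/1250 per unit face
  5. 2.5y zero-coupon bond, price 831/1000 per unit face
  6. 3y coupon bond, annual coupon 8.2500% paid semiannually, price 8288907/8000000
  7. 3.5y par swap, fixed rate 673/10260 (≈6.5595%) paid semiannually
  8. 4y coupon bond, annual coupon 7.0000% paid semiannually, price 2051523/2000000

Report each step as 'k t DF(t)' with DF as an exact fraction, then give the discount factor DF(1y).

step 1 [0.5y] bond c/2=3/100: DF=(204249/200000 − 3/100·(0))/(1+3/100) = 1983/2000 ≈ 0.991500
step 2 [1y] swap r/2=92/3891: DF=(1 − 92/3891·(0.991500))/(1+92/3891) = 477/500 ≈ 0.954000
step 3 [1.5y] bond c/2=1/100: DF=(466601/500000 − 1/100·(0.991500+0.954000))/(1+1/100) = 9047/10000 ≈ 0.904700
step 4 [2y] zero: DF = P = 1077/1250 ≈ 0.861600
step 5 [2.5y] zero: DF = P = 831/1000 ≈ 0.831000
step 6 [3y] bond c/2=33/800: DF=(8288907/8000000 − 33/800·(0.991500+0.954000+0.904700+0.861600+0.831000))/(1+33/800) = 8151/10000 ≈ 0.815100
step 7 [3.5y] swap r/2=673/20520: DF=(1 − 673/20520·(0.991500+0.954000+0.904700+0.861600+0.831000+0.815100))/(1+673/20520) = 7981/10000 ≈ 0.798100
step 8 [4y] bond c/2=7/200: DF=(2051523/2000000 − 7/200·(0.991500+0.954000+0.904700+0.861600+0.831000+0.815100+0.798100))/(1+7/200) = 7829/10000 ≈ 0.782900

1 1/2 1983/2000
2 1 477/500
3 3/2 9047/10000
4 2 1077/1250
5 5/2 831/1000
6 3 8151/10000
7 7/2 7981/10000
8 4 7829/10000
DF(1y) = 477/500 ≈ 0.954000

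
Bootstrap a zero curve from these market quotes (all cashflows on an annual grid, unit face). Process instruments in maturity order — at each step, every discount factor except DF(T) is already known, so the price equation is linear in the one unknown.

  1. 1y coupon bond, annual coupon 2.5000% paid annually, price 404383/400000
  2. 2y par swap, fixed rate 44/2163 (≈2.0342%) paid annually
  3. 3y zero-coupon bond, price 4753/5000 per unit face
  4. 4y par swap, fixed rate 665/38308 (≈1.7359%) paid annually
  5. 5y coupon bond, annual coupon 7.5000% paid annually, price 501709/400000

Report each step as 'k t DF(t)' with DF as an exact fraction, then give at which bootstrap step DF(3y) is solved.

1 1 9863/10000
2 2 2401/2500
3 3 4753/5000
4 4 1867/2000
5 5 1799/2000
DF(3y) is solved at step 3

step 1 [1y] bond c/1=1/40: DF=(404383/400000 − 1/40·(0))/(1+1/40) = 9863/10000 ≈ 0.986300
step 2 [2y] swap r/1=44/2163: DF=(1 − 44/2163·(0.986300))/(1+44/2163) = 2401/2500 ≈ 0.960400
step 3 [3y] zero: DF = P = 4753/5000 ≈ 0.950600
step 4 [4y] swap r/1=665/38308: DF=(1 − 665/38308·(0.986300+0.960400+0.950600))/(1+665/38308) = 1867/2000 ≈ 0.933500
step 5 [5y] bond c/1=3/40: DF=(501709/400000 − 3/40·(0.986300+0.960400+0.950600+0.933500))/(1+3/40) = 1799/2000 ≈ 0.899500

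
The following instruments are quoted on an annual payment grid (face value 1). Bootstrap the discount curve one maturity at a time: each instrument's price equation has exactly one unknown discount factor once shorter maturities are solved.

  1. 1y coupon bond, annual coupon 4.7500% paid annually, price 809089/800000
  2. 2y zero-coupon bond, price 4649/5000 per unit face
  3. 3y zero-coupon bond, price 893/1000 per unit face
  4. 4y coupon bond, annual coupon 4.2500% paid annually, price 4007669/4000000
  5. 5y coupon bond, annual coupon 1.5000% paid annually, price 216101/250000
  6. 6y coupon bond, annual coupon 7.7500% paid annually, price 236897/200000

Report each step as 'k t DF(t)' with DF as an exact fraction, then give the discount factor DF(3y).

1 1 1931/2000
2 2 4649/5000
3 3 893/1000
4 4 4237/5000
5 5 7979/10000
6 6 1951/2500
DF(3y) = 893/1000 ≈ 0.893000

step 1 [1y] bond c/1=19/400: DF=(809089/800000 − 19/400·(0))/(1+19/400) = 1931/2000 ≈ 0.965500
step 2 [2y] zero: DF = P = 4649/5000 ≈ 0.929800
step 3 [3y] zero: DF = P = 893/1000 ≈ 0.893000
step 4 [4y] bond c/1=17/400: DF=(4007669/4000000 − 17/400·(0.965500+0.929800+0.893000))/(1+17/400) = 4237/5000 ≈ 0.847400
step 5 [5y] bond c/1=3/200: DF=(216101/250000 − 3/200·(0.965500+0.929800+0.893000+0.847400))/(1+3/200) = 7979/10000 ≈ 0.797900
step 6 [6y] bond c/1=31/400: DF=(236897/200000 − 31/400·(0.965500+0.929800+0.893000+0.847400+0.797900))/(1+31/400) = 1951/2500 ≈ 0.780400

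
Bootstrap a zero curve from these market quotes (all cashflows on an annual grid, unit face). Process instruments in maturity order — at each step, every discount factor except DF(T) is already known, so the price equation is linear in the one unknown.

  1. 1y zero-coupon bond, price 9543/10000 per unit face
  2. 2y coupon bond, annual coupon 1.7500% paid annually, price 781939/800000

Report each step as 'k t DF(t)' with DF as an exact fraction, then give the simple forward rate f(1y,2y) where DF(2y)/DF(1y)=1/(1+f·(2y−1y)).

1 1 9543/10000
2 2 4721/5000
f(1y,2y) = ((9543/10000)/(4721/5000) − 1)/(1) = 101/9442 ≈ 1.0697%

step 1 [1y] zero: DF = P = 9543/10000 ≈ 0.954300
step 2 [2y] bond c/1=7/400: DF=(781939/800000 − 7/400·(0.954300))/(1+7/400) = 4721/5000 ≈ 0.944200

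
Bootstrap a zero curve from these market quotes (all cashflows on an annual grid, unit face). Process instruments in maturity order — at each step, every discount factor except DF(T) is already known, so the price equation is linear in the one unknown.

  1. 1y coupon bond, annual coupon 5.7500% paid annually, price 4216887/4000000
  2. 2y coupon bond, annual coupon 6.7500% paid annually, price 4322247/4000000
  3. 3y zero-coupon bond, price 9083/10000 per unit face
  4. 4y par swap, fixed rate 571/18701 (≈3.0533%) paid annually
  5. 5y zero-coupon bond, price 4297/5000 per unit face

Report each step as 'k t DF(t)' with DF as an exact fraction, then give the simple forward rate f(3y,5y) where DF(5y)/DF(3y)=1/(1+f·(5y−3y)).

step 1 [1y] bond c/1=23/400: DF=(4216887/4000000 − 23/400·(0))/(1+23/400) = 9969/10000 ≈ 0.996900
step 2 [2y] bond c/1=27/400: DF=(4322247/4000000 − 27/400·(0.996900))/(1+27/400) = 2373/2500 ≈ 0.949200
step 3 [3y] zero: DF = P = 9083/10000 ≈ 0.908300
step 4 [4y] swap r/1=571/18701: DF=(1 − 571/18701·(0.996900+0.949200+0.908300))/(1+571/18701) = 4429/5000 ≈ 0.885800
step 5 [5y] zero: DF = P = 4297/5000 ≈ 0.859400

1 1 9969/10000
2 2 2373/2500
3 3 9083/10000
4 4 4429/5000
5 5 4297/5000
f(3y,5y) = ((9083/10000)/(4297/5000) − 1)/(2) = 489/17188 ≈ 2.8450%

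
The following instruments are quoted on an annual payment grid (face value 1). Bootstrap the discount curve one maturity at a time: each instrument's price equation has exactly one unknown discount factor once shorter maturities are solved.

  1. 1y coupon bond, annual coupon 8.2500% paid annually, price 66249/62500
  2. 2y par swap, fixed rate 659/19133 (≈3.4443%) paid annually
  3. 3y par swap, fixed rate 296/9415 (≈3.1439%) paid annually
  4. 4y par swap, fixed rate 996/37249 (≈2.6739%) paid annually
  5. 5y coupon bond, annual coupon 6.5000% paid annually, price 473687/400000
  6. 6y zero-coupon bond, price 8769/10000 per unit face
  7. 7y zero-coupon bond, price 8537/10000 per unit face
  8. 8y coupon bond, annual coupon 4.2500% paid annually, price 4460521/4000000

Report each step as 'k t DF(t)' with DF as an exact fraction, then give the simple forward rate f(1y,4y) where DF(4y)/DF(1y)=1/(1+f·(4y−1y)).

1 1 612/625
2 2 9341/10000
3 3 1139/1250
4 4 2251/2500
5 5 4423/5000
6 6 8769/10000
7 7 8537/10000
8 8 507/625
f(1y,4y) = ((612/625)/(2251/2500) − 1)/(3) = 197/6753 ≈ 2.9172%

step 1 [1y] bond c/1=33/400: DF=(66249/62500 − 33/400·(0))/(1+33/400) = 612/625 ≈ 0.979200
step 2 [2y] swap r/1=659/19133: DF=(1 − 659/19133·(0.979200))/(1+659/19133) = 9341/10000 ≈ 0.934100
step 3 [3y] swap r/1=296/9415: DF=(1 − 296/9415·(0.979200+0.934100))/(1+296/9415) = 1139/1250 ≈ 0.911200
step 4 [4y] swap r/1=996/37249: DF=(1 − 996/37249·(0.979200+0.934100+0.911200))/(1+996/37249) = 2251/2500 ≈ 0.900400
step 5 [5y] bond c/1=13/200: DF=(473687/400000 − 13/200·(0.979200+0.934100+0.911200+0.900400))/(1+13/200) = 4423/5000 ≈ 0.884600
step 6 [6y] zero: DF = P = 8769/10000 ≈ 0.876900
step 7 [7y] zero: DF = P = 8537/10000 ≈ 0.853700
step 8 [8y] bond c/1=17/400: DF=(4460521/4000000 − 17/400·(0.979200+0.934100+0.911200+0.900400+0.884600+0.876900+0.853700))/(1+17/400) = 507/625 ≈ 0.811200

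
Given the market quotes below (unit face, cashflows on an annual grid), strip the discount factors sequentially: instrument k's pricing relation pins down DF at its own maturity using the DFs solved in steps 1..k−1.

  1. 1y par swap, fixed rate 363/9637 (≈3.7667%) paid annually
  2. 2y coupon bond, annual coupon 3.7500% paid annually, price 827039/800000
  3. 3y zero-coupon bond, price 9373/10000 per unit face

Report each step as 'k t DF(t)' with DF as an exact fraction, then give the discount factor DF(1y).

1 1 9637/10000
2 2 601/625
3 3 9373/10000
DF(1y) = 9637/10000 ≈ 0.963700

step 1 [1y] swap r/1=363/9637: DF=(1 − 363/9637·(0))/(1+363/9637) = 9637/10000 ≈ 0.963700
step 2 [2y] bond c/1=3/80: DF=(827039/800000 − 3/80·(0.963700))/(1+3/80) = 601/625 ≈ 0.961600
step 3 [3y] zero: DF = P = 9373/10000 ≈ 0.937300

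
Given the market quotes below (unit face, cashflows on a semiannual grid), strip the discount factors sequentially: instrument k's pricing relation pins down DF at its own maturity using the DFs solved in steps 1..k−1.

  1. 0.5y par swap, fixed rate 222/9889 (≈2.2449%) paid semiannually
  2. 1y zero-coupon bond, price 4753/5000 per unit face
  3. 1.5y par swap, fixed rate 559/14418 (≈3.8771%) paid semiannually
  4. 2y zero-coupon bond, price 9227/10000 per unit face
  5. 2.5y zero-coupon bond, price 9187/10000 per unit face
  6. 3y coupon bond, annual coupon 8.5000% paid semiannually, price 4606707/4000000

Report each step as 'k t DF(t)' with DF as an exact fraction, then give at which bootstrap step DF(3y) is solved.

step 1 [0.5y] swap r/2=111/9889: DF=(1 − 111/9889·(0))/(1+111/9889) = 9889/10000 ≈ 0.988900
step 2 [1y] zero: DF = P = 4753/5000 ≈ 0.950600
step 3 [1.5y] swap r/2=559/28836: DF=(1 − 559/28836·(0.988900+0.950600))/(1+559/28836) = 9441/10000 ≈ 0.944100
step 4 [2y] zero: DF = P = 9227/10000 ≈ 0.922700
step 5 [2.5y] zero: DF = P = 9187/10000 ≈ 0.918700
step 6 [3y] bond c/2=17/400: DF=(4606707/4000000 − 17/400·(0.988900+0.950600+0.944100+0.922700+0.918700))/(1+17/400) = 9121/10000 ≈ 0.912100

1 1/2 9889/10000
2 1 4753/5000
3 3/2 9441/10000
4 2 9227/10000
5 5/2 9187/10000
6 3 9121/10000
DF(3y) is solved at step 6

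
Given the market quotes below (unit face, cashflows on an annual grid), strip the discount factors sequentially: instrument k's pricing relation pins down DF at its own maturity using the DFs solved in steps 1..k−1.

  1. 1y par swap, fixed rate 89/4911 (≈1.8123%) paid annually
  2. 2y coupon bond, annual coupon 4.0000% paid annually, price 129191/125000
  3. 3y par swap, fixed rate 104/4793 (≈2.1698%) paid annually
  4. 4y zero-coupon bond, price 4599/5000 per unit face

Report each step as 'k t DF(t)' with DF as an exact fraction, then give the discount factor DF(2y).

step 1 [1y] swap r/1=89/4911: DF=(1 − 89/4911·(0))/(1+89/4911) = 4911/5000 ≈ 0.982200
step 2 [2y] bond c/1=1/25: DF=(129191/125000 − 1/25·(0.982200))/(1+1/25) = 239/250 ≈ 0.956000
step 3 [3y] swap r/1=104/4793: DF=(1 − 104/4793·(0.982200+0.956000))/(1+104/4793) = 586/625 ≈ 0.937600
step 4 [4y] zero: DF = P = 4599/5000 ≈ 0.919800

1 1 4911/5000
2 2 239/250
3 3 586/625
4 4 4599/5000
DF(2y) = 239/250 ≈ 0.956000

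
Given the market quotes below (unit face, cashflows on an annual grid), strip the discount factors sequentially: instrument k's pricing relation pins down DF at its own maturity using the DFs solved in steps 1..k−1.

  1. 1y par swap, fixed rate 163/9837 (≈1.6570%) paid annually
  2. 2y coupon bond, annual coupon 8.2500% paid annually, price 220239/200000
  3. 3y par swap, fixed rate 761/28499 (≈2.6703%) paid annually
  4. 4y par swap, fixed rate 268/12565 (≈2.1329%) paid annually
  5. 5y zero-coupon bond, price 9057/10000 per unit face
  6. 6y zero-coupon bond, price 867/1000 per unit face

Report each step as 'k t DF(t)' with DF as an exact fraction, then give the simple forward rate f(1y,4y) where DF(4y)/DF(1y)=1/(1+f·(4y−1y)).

step 1 [1y] swap r/1=163/9837: DF=(1 − 163/9837·(0))/(1+163/9837) = 9837/10000 ≈ 0.983700
step 2 [2y] bond c/1=33/400: DF=(220239/200000 − 33/400·(0.983700))/(1+33/400) = 9423/10000 ≈ 0.942300
step 3 [3y] swap r/1=761/28499: DF=(1 − 761/28499·(0.983700+0.942300))/(1+761/28499) = 9239/10000 ≈ 0.923900
step 4 [4y] swap r/1=268/12565: DF=(1 − 268/12565·(0.983700+0.942300+0.923900))/(1+268/12565) = 2299/2500 ≈ 0.919600
step 5 [5y] zero: DF = P = 9057/10000 ≈ 0.905700
step 6 [6y] zero: DF = P = 867/1000 ≈ 0.867000

1 1 9837/10000
2 2 9423/10000
3 3 9239/10000
4 4 2299/2500
5 5 9057/10000
6 6 867/1000
f(1y,4y) = ((9837/10000)/(2299/2500) − 1)/(3) = 641/27588 ≈ 2.3235%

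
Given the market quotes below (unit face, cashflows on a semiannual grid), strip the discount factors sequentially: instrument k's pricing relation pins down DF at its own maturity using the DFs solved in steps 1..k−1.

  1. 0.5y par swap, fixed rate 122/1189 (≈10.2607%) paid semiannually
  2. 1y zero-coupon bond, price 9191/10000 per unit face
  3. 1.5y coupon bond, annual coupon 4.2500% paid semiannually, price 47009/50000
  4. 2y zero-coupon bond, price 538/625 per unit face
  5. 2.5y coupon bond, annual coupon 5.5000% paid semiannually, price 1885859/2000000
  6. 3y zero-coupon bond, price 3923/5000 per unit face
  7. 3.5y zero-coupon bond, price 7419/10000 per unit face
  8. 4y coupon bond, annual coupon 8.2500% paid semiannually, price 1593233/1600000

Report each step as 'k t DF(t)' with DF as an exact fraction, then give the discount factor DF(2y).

1 1/2 1189/1250
2 1 9191/10000
3 3/2 8817/10000
4 2 538/625
5 5/2 821/1000
6 3 3923/5000
7 7/2 7419/10000
8 4 3601/5000
DF(2y) = 538/625 ≈ 0.860800

step 1 [0.5y] swap r/2=61/1189: DF=(1 − 61/1189·(0))/(1+61/1189) = 1189/1250 ≈ 0.951200
step 2 [1y] zero: DF = P = 9191/10000 ≈ 0.919100
step 3 [1.5y] bond c/2=17/800: DF=(47009/50000 − 17/800·(0.951200+0.919100))/(1+17/800) = 8817/10000 ≈ 0.881700
step 4 [2y] zero: DF = P = 538/625 ≈ 0.860800
step 5 [2.5y] bond c/2=11/400: DF=(1885859/2000000 − 11/400·(0.951200+0.919100+0.881700+0.860800))/(1+11/400) = 821/1000 ≈ 0.821000
step 6 [3y] zero: DF = P = 3923/5000 ≈ 0.784600
step 7 [3.5y] zero: DF = P = 7419/10000 ≈ 0.741900
step 8 [4y] bond c/2=33/800: DF=(1593233/1600000 − 33/800·(0.951200+0.919100+0.881700+0.860800+0.821000+0.784600+0.741900))/(1+33/800) = 3601/5000 ≈ 0.720200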